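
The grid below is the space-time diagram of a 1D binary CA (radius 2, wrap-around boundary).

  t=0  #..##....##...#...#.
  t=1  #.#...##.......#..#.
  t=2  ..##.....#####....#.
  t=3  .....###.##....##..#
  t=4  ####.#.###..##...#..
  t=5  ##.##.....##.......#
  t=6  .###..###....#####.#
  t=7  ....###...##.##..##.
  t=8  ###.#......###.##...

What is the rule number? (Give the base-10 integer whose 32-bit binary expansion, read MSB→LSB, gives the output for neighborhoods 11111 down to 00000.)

777626019

  ##### -> .   bit 31 = 0  t=2,i=11
  ####. -> .   bit 30 = 0  t=2,i=12
  ###.# -> #   bit 29 = 1  t=3,i=7
  ###.. -> .   bit 28 = 0  t=2,i=13
  ##.## -> #   bit 27 = 1  t=3,i=8
  ##.#. -> #   bit 26 = 1  t=4,i=4
  ##..# -> #   bit 25 = 1  t=3,i=17
  ##... -> .   bit 24 = 0  t=0,i=5
  #.### -> .   bit 23 = 0  t=4,i=7
  #.##. -> #   bit 22 = 1  t=3,i=9
  #.#.# -> .   bit 21 = 0  t=1,i=0
  #.#.. -> #   bit 20 = 1  t=0,i=0
  #..## -> #   bit 19 = 1  t=0,i=2
  #..#. -> .   bit 18 = 0  t=1,i=17
  #...# -> .   bit 17 = 0  t=0,i=12
  #.... -> #   bit 16 = 1  t=0,i=6
  .#### -> #   bit 15 = 1  t=2,i=10
  .###. -> .   bit 14 = 0  t=3,i=6
  .##.# -> #   bit 13 = 1  t=7,i=11
  .##.. -> .   bit 12 = 0  t=0,i=4
  .#.## -> .   bit 11 = 0  t=4,i=6
  .#.#. -> .   bit 10 = 0  t=0,i=19
  .#..# -> .   bit 9 = 0  t=0,i=1
  .#... -> #   bit 8 = 1  t=0,i=15
  ..### -> #   bit 7 = 1  t=2,i=9
  ..##. -> .   bit 6 = 0  t=0,i=3
  ..#.# -> #   bit 5 = 1  t=0,i=18
  ..#.. -> .   bit 4 = 0  t=0,i=14
  ...## -> .   bit 3 = 0  t=0,i=8
  ...#. -> .   bit 2 = 0  t=0,i=13
  ....# -> #   bit 1 = 1  t=0,i=7
  ..... -> #   bit 0 = 1  t=1,i=10
  bits 00101110010110011010000110100011 = 777626019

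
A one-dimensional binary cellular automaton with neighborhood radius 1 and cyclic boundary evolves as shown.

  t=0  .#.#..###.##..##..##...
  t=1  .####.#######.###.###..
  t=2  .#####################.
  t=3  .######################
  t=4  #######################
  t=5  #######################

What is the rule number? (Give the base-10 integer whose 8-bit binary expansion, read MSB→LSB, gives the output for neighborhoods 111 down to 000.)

  ### -> #   bit 7 = 1  t=0,i=7
  ##. -> #   bit 6 = 1  t=0,i=8
  #.# -> #   bit 5 = 1  t=0,i=2
  #.. -> #   bit 4 = 1  t=0,i=4
  .## -> #   bit 3 = 1  t=0,i=6
  .#. -> #   bit 2 = 1  t=0,i=1
  ..# -> .   bit 1 = 0  t=0,i=0
  ... -> .   bit 0 = 0  t=0,i=21
  bits 11111100 = 252

252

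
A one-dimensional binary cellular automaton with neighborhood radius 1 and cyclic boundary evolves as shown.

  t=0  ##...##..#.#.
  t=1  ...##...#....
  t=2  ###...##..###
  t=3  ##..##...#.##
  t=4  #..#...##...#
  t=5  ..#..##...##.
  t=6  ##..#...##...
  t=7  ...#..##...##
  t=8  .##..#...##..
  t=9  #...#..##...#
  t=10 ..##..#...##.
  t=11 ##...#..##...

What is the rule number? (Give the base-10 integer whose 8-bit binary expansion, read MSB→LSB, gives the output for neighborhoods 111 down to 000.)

  [7] ### => #  t=2,i=0
  [6] ##. => .  t=0,i=1
  [5] #.# => .  t=0,i=10
  [4] #.. => .  t=0,i=2
  [3] .## => .  t=0,i=0
  [2] .#. => .  t=0,i=9
  [1] ..# => #  t=0,i=4
  [0] ... => #  t=0,i=3
  bits 10000011 = 131

131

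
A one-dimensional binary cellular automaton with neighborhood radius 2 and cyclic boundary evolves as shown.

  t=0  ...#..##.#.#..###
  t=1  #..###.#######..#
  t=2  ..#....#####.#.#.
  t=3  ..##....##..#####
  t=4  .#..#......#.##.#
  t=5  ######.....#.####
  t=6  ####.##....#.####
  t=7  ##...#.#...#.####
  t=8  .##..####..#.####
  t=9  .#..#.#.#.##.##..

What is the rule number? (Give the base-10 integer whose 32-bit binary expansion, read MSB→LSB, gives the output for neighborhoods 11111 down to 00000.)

2516363056

  [31] ##### => #  t=1,i=9
  [30] ####. => .  t=1,i=12
  [29] ###.# => .  t=1,i=5
  [28] ###.. => #  t=0,i=16
  [27] ##.## => .  t=1,i=6
  [26] ##.#. => #  t=0,i=8
  [25] ##..# => .  t=1,i=1
  [24] ##... => #  t=0,i=0
  [23] #.### => #  t=1,i=7
  [22] #.##. => #  t=4,i=13
  [21] #.#.# => #  t=0,i=9
  [20] #.#.. => #  t=0,i=11
  [19] #..## => #  t=0,i=5
  [18] #..#. => #  t=4,i=3
  [17] #...# => .  t=0,i=1
  [16] #.... => .  t=2,i=4
  [15] .#### => #  t=1,i=8
  [14] .###. => .  t=0,i=15
  [13] .##.# => #  t=0,i=7
  [12] .##.. => .  t=1,i=0
  [11] .#.## => .  t=4,i=12
  [10] .#.#. => #  t=0,i=10
  [9] .#..# => #  t=0,i=4
  [8] .#... => #  t=2,i=3
  [7] ..### => .  t=0,i=14
  [6] ..##. => .  t=0,i=6
  [5] ..#.# => #  t=4,i=11
  [4] ..#.. => #  t=0,i=3
  [3] ...## => .  t=2,i=6
  [2] ...#. => .  t=0,i=2
  [1] ....# => .  t=2,i=5
  [0] ..... => .  t=4,i=7
  bits 10010101111111001010011100110000 = 2516363056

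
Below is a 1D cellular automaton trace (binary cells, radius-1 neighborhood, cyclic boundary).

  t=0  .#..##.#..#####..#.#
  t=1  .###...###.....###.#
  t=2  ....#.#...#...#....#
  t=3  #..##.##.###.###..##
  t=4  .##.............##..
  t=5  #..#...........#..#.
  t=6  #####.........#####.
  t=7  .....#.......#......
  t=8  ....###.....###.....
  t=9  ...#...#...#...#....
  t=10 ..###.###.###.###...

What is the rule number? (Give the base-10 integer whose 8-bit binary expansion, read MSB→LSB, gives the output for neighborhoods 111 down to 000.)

22

  nb ###: next=.  (t=0,i=11, bit7=0)
  nb ##.: next=.  (t=0,i=5, bit6=0)
  nb #.#: next=.  (t=0,i=0, bit5=0)
  nb #..: next=#  (t=0,i=2, bit4=1)
  nb .##: next=.  (t=0,i=4, bit3=0)
  nb .#.: next=#  (t=0,i=1, bit2=1)
  nb ..#: next=#  (t=0,i=3, bit1=1)
  nb ...: next=.  (t=1,i=5, bit0=0)
  bits 00010110 = 22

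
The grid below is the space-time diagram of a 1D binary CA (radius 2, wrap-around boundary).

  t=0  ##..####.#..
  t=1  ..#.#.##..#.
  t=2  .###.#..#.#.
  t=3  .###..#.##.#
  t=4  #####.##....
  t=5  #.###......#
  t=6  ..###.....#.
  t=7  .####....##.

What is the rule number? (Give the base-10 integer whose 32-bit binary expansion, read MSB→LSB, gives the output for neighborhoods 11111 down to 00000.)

  nb #####: next=#  (t=4,i=2, bit31=1)
  nb ####.: next=#  (t=0,i=6, bit30=1)
  nb ###.#: next=#  (t=0,i=7, bit29=1)
  nb ###..: next=#  (t=3,i=3, bit28=1)
  nb ##.##: next=.  (t=4,i=5, bit27=0)
  nb ##.#.: next=.  (t=0,i=8, bit26=0)
  nb ##..#: next=#  (t=0,i=2, bit25=1)
  nb ##...: next=.  (t=4,i=8, bit24=0)
  nb #.###: next=#  (t=3,i=1, bit23=1)
  nb #.##.: next=.  (t=1,i=6, bit22=0)
  nb #.#.#: next=.  (t=1,i=4, bit21=0)
  nb #.#..: next=.  (t=0,i=9, bit20=0)
  nb #..##: next=.  (t=0,i=3, bit19=0)
  nb #..#.: next=.  (t=1,i=9, bit18=0)
  nb #...#: next=.  (t=1,i=0, bit17=0)
  nb #....: next=.  (t=4,i=9, bit16=0)
  nb .####: next=.  (t=0,i=5, bit15=0)
  nb .###.: next=#  (t=2,i=2, bit14=1)
  nb .##.#: next=.  (t=3,i=9, bit13=0)
  nb .##..: next=.  (t=0,i=1, bit12=0)
  nb .#.##: next=#  (t=1,i=5, bit11=1)
  nb .#.#.: next=#  (t=1,i=3, bit10=1)
  nb .#..#: next=#  (t=0,i=10, bit9=1)
  nb .#...: next=.  (t=1,i=11, bit8=0)
  nb ..###: next=#  (t=0,i=4, bit7=1)
  nb ..##.: next=.  (t=0,i=0, bit6=0)
  nb ..#.#: next=#  (t=1,i=2, bit5=1)
  nb ..#..: next=#  (t=1,i=10, bit4=1)
  nb ...##: next=#  (t=4,i=11, bit3=1)
  nb ...#.: next=#  (t=1,i=1, bit2=1)
  nb ....#: next=.  (t=4,i=10, bit1=0)
  nb .....: next=.  (t=5,i=7, bit0=0)
  bits 11110010100000000100111010111100 = 4068495036

4068495036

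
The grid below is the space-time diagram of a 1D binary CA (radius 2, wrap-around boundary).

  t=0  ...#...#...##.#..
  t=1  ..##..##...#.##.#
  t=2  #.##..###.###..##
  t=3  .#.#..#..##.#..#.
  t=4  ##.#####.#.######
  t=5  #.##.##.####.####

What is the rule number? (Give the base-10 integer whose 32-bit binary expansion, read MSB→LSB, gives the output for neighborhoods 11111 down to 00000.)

  ##### -> #   bit 31 = 1  t=4,i=5
  ####. -> #   bit 30 = 1  t=4,i=0
  ###.# -> .   bit 29 = 0  t=2,i=0
  ###.. -> #   bit 28 = 1  t=2,i=12
  ##.## -> #   bit 27 = 1  t=2,i=1
  ##.#. -> #   bit 26 = 1  t=0,i=13
  ##..# -> .   bit 25 = 0  t=1,i=4
  ##... -> #   bit 24 = 1  t=1,i=8
  #.### -> #   bit 23 = 1  t=2,i=10
  #.##. -> .   bit 22 = 0  t=1,i=13
  #.#.# -> #   bit 21 = 1  t=4,i=9
  #.#.. -> #   bit 20 = 1  t=0,i=14
  #..## -> .   bit 19 = 0  t=1,i=1
  #..#. -> #   bit 18 = 1  t=3,i=0
  #...# -> .   bit 17 = 0  t=0,i=5
  #.... -> #   bit 16 = 1  t=0,i=16
  .#### -> .   bit 15 = 0  t=4,i=4
  .###. -> .   bit 14 = 0  t=2,i=7
  .##.# -> .   bit 13 = 0  t=0,i=12
  .##.. -> #   bit 12 = 1  t=1,i=3
  .#.## -> #   bit 11 = 1  t=1,i=12
  .#.#. -> .   bit 10 = 0  t=3,i=2
  .#..# -> #   bit 9 = 1  t=1,i=0
  .#... -> .   bit 8 = 0  t=0,i=4
  ..### -> #   bit 7 = 1  t=2,i=6
  ..##. -> #   bit 6 = 1  t=0,i=11
  ..#.# -> #   bit 5 = 1  t=1,i=11
  ..#.. -> #   bit 4 = 1  t=0,i=3
  ...## -> .   bit 3 = 0  t=0,i=10
  ...#. -> #   bit 2 = 1  t=0,i=2
  ....# -> .   bit 1 = 0  t=0,i=1
  ..... -> .   bit 0 = 0  t=0,i=0
  bits 11011101101101010001101011110100 = 3719633652

3719633652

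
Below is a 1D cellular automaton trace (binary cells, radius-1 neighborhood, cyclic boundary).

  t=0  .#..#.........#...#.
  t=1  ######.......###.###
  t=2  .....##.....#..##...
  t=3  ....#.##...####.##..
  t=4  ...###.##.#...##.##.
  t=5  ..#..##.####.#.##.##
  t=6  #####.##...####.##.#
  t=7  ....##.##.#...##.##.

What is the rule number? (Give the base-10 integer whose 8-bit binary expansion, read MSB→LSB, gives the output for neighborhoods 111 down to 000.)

  nb ###: next=.  (t=1,i=0, bit7=0)
  nb ##.: next=#  (t=1,i=5, bit6=1)
  nb #.#: next=#  (t=1,i=16, bit5=1)
  nb #..: next=#  (t=0,i=2, bit4=1)
  nb .##: next=.  (t=1,i=13, bit3=0)
  nb .#.: next=#  (t=0,i=1, bit2=1)
  nb ..#: next=#  (t=0,i=0, bit1=1)
  nb ...: next=.  (t=0,i=6, bit0=0)
  bits 01110110 = 118

118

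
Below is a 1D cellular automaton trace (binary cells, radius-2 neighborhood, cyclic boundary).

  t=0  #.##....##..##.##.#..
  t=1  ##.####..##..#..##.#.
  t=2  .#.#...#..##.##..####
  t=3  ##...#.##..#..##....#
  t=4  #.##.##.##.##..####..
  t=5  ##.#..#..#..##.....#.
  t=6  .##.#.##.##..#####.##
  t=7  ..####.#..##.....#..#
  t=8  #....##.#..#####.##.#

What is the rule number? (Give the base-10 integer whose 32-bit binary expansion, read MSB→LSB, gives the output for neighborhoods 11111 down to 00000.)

  nb #####: next=.  (t=6,i=15, bit31=0)
  nb ####.: next=.  (t=1,i=5, bit30=0)
  nb ###.#: next=#  (t=2,i=20, bit29=1)
  nb ###..: next=.  (t=1,i=6, bit28=0)
  nb ##.##: next=.  (t=0,i=14, bit27=0)
  nb ##.#.: next=#  (t=0,i=17, bit26=1)
  nb ##..#: next=#  (t=0,i=10, bit25=1)
  nb ##...: next=#  (t=0,i=4, bit24=1)
  nb #.###: next=#  (t=1,i=3, bit23=1)
  nb #.##.: next=.  (t=0,i=2, bit22=0)
  nb #.#.#: next=#  (t=1,i=19, bit21=1)
  nb #.#..: next=.  (t=0,i=18, bit20=0)
  nb #..##: next=.  (t=0,i=11, bit19=0)
  nb #..#.: next=.  (t=0,i=20, bit18=0)
  nb #...#: next=#  (t=2,i=5, bit17=1)
  nb #....: next=#  (t=0,i=5, bit16=1)
  nb .####: next=.  (t=1,i=4, bit15=0)
  nb .###.: next=#  (t=3,i=0, bit14=1)
  nb .##.#: next=#  (t=0,i=13, bit13=1)
  nb .##..: next=#  (t=0,i=3, bit12=1)
  nb .#.##: next=#  (t=0,i=1, bit11=1)
  nb .#.#.: next=.  (t=2,i=2, bit10=0)
  nb .#..#: next=#  (t=0,i=19, bit9=1)
  nb .#...: next=.  (t=2,i=4, bit8=0)
  nb ..###: next=.  (t=2,i=17, bit7=0)
  nb ..##.: next=.  (t=0,i=8, bit6=0)
  nb ..#.#: next=#  (t=0,i=0, bit5=1)
  nb ..#..: next=#  (t=1,i=13, bit4=1)
  nb ...##: next=.  (t=0,i=7, bit3=0)
  nb ...#.: next=.  (t=2,i=6, bit2=0)
  nb ....#: next=#  (t=0,i=6, bit1=1)
  nb .....: next=#  (t=5,i=16, bit0=1)
  bits 00100111101000110111101000110011 = 665025075

665025075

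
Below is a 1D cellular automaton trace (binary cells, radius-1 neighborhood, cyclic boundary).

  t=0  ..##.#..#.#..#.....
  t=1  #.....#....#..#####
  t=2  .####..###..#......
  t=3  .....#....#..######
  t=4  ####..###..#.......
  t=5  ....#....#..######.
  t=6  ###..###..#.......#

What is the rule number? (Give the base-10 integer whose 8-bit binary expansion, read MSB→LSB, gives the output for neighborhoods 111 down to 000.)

  ###|.  b7=0 t=1,i=15
  ##.|.  b6=0 t=0,i=3
  #.#|.  b5=0 t=0,i=4
  #..|#  b4=1 t=0,i=6
  .##|.  b3=0 t=0,i=2
  .#.|.  b2=0 t=0,i=5
  ..#|.  b1=0 t=0,i=1
  ...|#  b0=1 t=0,i=0
  bits 00010001 = 17

17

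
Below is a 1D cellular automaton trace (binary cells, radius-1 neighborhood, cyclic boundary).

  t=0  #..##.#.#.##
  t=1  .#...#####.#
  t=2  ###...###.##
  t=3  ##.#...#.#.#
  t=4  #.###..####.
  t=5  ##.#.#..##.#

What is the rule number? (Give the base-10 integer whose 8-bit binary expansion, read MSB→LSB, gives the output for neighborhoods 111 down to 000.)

180

  [7] ### => #  t=0,i=11
  [6] ##. => .  t=0,i=0
  [5] #.# => #  t=0,i=5
  [4] #.. => #  t=0,i=1
  [3] .## => .  t=0,i=3
  [2] .#. => #  t=0,i=6
  [1] ..# => .  t=0,i=2
  [0] ... => .  t=1,i=3
  bits 10110100 = 180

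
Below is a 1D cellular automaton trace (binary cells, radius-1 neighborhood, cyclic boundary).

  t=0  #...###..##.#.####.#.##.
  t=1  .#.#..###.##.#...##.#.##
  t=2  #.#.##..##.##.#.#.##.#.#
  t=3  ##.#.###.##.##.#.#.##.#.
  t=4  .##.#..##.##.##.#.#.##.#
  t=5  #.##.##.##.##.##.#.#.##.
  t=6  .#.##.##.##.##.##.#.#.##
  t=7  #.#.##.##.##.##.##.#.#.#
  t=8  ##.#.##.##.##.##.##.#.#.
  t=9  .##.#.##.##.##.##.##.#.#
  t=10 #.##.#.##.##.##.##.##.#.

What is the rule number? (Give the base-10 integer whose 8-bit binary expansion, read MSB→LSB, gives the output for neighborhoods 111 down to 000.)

  [7] ### => .  t=0,i=5
  [6] ##. => #  t=0,i=6
  [5] #.# => #  t=0,i=11
  [4] #.. => #  t=0,i=1
  [3] .## => .  t=0,i=4
  [2] .#. => .  t=0,i=0
  [1] ..# => #  t=0,i=3
  [0] ... => .  t=0,i=2
  bits 01110010 = 114

114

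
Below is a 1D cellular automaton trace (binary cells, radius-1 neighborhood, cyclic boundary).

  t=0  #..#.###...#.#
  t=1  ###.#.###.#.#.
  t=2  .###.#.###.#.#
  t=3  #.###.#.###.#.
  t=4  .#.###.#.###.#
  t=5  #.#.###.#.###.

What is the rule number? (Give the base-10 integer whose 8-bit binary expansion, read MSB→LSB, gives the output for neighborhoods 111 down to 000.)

242

  nb ###: next=#  (t=0,i=6, bit7=1)
  nb ##.: next=#  (t=0,i=0, bit6=1)
  nb #.#: next=#  (t=0,i=4, bit5=1)
  nb #..: next=#  (t=0,i=1, bit4=1)
  nb .##: next=.  (t=0,i=5, bit3=0)
  nb .#.: next=.  (t=0,i=3, bit2=0)
  nb ..#: next=#  (t=0,i=2, bit1=1)
  nb ...: next=.  (t=0,i=9, bit0=0)
  bits 11110010 = 242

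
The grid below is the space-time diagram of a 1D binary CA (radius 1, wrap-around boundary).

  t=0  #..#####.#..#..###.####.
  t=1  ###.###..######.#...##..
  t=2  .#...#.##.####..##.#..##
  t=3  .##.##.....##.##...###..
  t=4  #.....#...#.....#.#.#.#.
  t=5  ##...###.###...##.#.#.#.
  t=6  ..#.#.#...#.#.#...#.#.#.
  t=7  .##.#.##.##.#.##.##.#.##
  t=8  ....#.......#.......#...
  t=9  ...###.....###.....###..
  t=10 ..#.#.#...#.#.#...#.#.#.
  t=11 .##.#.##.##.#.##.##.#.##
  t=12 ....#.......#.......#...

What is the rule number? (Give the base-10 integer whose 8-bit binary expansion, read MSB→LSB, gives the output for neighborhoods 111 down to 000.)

  [7] ### => #  t=0,i=4
  [6] ##. => .  t=0,i=7
  [5] #.# => .  t=0,i=8
  [4] #.. => #  t=0,i=1
  [3] .## => .  t=0,i=3
  [2] .#. => #  t=0,i=0
  [1] ..# => #  t=0,i=2
  [0] ... => .  t=1,i=18
  bits 10010110 = 150

150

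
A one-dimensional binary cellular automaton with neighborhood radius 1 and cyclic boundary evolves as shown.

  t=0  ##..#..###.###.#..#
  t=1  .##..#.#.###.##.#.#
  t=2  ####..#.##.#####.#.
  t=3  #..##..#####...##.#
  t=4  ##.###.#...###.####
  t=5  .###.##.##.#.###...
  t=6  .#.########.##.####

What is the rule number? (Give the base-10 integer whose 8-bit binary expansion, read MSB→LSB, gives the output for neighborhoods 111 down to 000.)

121

  ###|.  b7=0 t=0,i=0
  ##.|#  b6=1 t=0,i=1
  #.#|#  b5=1 t=0,i=10
  #..|#  b4=1 t=0,i=2
  .##|#  b3=1 t=0,i=7
  .#.|.  b2=0 t=0,i=4
  ..#|.  b1=0 t=0,i=3
  ...|#  b0=1 t=3,i=13
  bits 01111001 = 121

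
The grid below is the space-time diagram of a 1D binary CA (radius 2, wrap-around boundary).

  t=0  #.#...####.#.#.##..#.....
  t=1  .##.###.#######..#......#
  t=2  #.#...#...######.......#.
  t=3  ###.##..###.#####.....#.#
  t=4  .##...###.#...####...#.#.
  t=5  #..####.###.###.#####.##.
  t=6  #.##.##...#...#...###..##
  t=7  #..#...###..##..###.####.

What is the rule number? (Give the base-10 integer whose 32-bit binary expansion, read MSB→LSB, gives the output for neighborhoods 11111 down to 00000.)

4147784844

  #####|#  b31=1 t=1,i=10
  ####.|#  b30=1 t=0,i=8
  ###.#|#  b29=1 t=0,i=9
  ###..|#  b28=1 t=1,i=14
  ##.##|.  b27=0 t=1,i=3
  ##.#.|#  b26=1 t=0,i=10
  ##..#|#  b25=1 t=0,i=17
  ##...|#  b24=1 t=2,i=16
  #.###|.  b23=0 t=1,i=4
  #.##.|.  b22=0 t=0,i=15
  #.#.#|#  b21=1 t=0,i=11
  #.#..|#  b20=1 t=0,i=2
  #..##|#  b19=1 t=3,i=7
  #..#.|.  b18=0 t=0,i=18
  #...#|#  b17=1 t=0,i=4
  #....|.  b16=0 t=0,i=21
  .####|.  b15=0 t=0,i=7
  .###.|.  b14=0 t=1,i=5
  .##.#|#  b13=1 t=1,i=2
  .##..|.  b12=0 t=0,i=16
  .#.##|#  b11=1 t=0,i=14
  .#.#.|#  b10=1 t=0,i=1
  .#..#|.  b9=0 t=4,i=24
  .#...|.  b8=0 t=0,i=3
  ..###|#  b7=1 t=0,i=6
  ..##.|.  b6=0 t=4,i=1
  ..#.#|.  b5=0 t=0,i=0
  ..#..|.  b4=0 t=0,i=19
  ...##|#  b3=1 t=0,i=5
  ...#.|#  b2=1 t=0,i=24
  ....#|.  b1=0 t=0,i=23
  .....|.  b0=0 t=0,i=22
  bits 11110111001110100010110010001100 = 4147784844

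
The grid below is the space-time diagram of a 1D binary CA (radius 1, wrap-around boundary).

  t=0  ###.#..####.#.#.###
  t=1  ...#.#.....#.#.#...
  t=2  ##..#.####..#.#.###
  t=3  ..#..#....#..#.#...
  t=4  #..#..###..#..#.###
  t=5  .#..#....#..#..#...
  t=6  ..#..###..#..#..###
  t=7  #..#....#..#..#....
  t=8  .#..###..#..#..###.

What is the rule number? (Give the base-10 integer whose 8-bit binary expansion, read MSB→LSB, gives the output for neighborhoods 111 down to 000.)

49

  ###|.  b7=0 t=0,i=0
  ##.|.  b6=0 t=0,i=2
  #.#|#  b5=1 t=0,i=3
  #..|#  b4=1 t=0,i=5
  .##|.  b3=0 t=0,i=7
  .#.|.  b2=0 t=0,i=4
  ..#|.  b1=0 t=0,i=6
  ...|#  b0=1 t=1,i=0
  bits 00110001 = 49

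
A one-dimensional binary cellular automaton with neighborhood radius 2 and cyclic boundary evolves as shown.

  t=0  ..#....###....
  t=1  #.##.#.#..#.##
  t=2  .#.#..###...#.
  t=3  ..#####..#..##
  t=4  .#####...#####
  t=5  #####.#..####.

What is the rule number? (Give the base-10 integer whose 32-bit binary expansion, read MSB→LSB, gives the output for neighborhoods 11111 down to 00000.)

  [31] ##### => #  t=3,i=4
  [30] ####. => #  t=3,i=5
  [29] ###.# => .  t=1,i=0
  [28] ###.. => .  t=0,i=9
  [27] ##.## => #  t=1,i=1
  [26] ##.#. => .  t=1,i=4
  [25] ##..# => .  t=3,i=0
  [24] ##... => #  t=0,i=10
  [23] #.### => #  t=1,i=12
  [22] #.##. => .  t=1,i=2
  [21] #.#.# => .  t=1,i=5
  [20] #.#.. => #  t=1,i=7
  [19] #..## => #  t=2,i=5
  [18] #..#. => .  t=1,i=9
  [17] #...# => .  t=2,i=10
  [16] #.... => .  t=0,i=4
  [15] .#### => #  t=3,i=3
  [14] .###. => .  t=0,i=8
  [13] .##.# => #  t=1,i=3
  [12] .##.. => #  t=3,i=13
  [11] .#.## => .  t=1,i=11
  [10] .#.#. => #  t=1,i=6
  [9] .#..# => #  t=1,i=8
  [8] .#... => #  t=0,i=3
  [7] ..### => #  t=0,i=7
  [6] ..##. => #  t=3,i=12
  [5] ..#.# => .  t=1,i=10
  [4] ..#.. => #  t=0,i=2
  [3] ...## => .  t=0,i=6
  [2] ...#. => .  t=0,i=1
  [1] ....# => #  t=0,i=0
  [0] ..... => #  t=0,i=12
  bits 11001001100110001011011111010011 = 3382228947

3382228947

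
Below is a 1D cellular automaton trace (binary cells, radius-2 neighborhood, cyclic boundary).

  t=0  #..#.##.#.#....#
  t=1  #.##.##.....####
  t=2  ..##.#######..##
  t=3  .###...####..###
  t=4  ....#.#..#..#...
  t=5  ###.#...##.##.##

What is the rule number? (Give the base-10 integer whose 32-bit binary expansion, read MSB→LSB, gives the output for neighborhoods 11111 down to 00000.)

3243061371

  #####|#  b31=1 t=1,i=14
  ####.|#  b30=1 t=1,i=15
  ###.#|.  b29=0 t=1,i=0
  ###..|.  b28=0 t=2,i=11
  ##.##|.  b27=0 t=1,i=1
  ##.#.|.  b26=0 t=0,i=7
  ##..#|.  b25=0 t=0,i=1
  ##...|#  b24=1 t=1,i=7
  #.###|.  b23=0 t=2,i=5
  #.##.|#  b22=1 t=0,i=5
  #.#.#|.  b21=0 t=0,i=8
  #.#..|.  b20=0 t=0,i=10
  #..##|#  b19=1 t=2,i=1
  #..#.|#  b18=1 t=0,i=2
  #...#|.  b17=0 t=3,i=5
  #....|#  b16=1 t=0,i=12
  .####|.  b15=0 t=1,i=13
  .###.|.  b14=0 t=3,i=2
  .##.#|#  b13=1 t=0,i=6
  .##..|#  b12=1 t=0,i=0
  .#.##|.  b11=0 t=0,i=4
  .#.#.|.  b10=0 t=0,i=9
  .#..#|.  b9=0 t=4,i=7
  .#...|.  b8=0 t=0,i=11
  ..###|.  b7=0 t=1,i=12
  ..##.|#  b6=1 t=0,i=15
  ..#.#|#  b5=1 t=0,i=3
  ..#..|#  b4=1 t=4,i=9
  ...##|#  b3=1 t=0,i=14
  ...#.|.  b2=0 t=4,i=3
  ....#|#  b1=1 t=0,i=13
  .....|#  b0=1 t=1,i=9
  bits 11000001010011010011000001111011 = 3243061371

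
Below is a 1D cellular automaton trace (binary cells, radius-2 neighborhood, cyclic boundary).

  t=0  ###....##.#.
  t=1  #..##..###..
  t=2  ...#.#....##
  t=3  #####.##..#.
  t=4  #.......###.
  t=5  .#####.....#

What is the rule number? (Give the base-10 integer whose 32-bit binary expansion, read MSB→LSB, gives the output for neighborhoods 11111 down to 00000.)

  [31] ##### => .  t=3,i=2
  [30] ####. => .  t=3,i=3
  [29] ###.# => .  t=3,i=4
  [28] ###.. => .  t=0,i=2
  [27] ##.## => .  t=3,i=5
  [26] ##.#. => #  t=0,i=9
  [25] ##..# => #  t=1,i=5
  [24] ##... => #  t=0,i=3
  [23] #.### => #  t=0,i=0
  [22] #.##. => .  t=3,i=6
  [21] #.#.# => .  t=0,i=10
  [20] #.#.. => .  t=2,i=5
  [19] #..## => .  t=1,i=2
  [18] #..#. => #  t=1,i=11
  [17] #...# => #  t=2,i=1
  [16] #.... => #  t=0,i=4
  [15] .#### => .  t=3,i=1
  [14] .###. => .  t=0,i=1
  [13] .##.# => #  t=0,i=8
  [12] .##.. => .  t=1,i=4
  [11] .#.## => .  t=0,i=11
  [10] .#.#. => #  t=2,i=4
  [9] .#..# => .  t=1,i=1
  [8] .#... => #  t=2,i=6
  [7] ..### => .  t=1,i=7
  [6] ..##. => #  t=0,i=7
  [5] ..#.# => #  t=2,i=3
  [4] ..#.. => .  t=1,i=0
  [3] ...## => .  t=0,i=6
  [2] ...#. => #  t=2,i=2
  [1] ....# => .  t=0,i=5
  [0] ..... => #  t=4,i=3
  bits 00000111100001110010010101100101 = 126297445

126297445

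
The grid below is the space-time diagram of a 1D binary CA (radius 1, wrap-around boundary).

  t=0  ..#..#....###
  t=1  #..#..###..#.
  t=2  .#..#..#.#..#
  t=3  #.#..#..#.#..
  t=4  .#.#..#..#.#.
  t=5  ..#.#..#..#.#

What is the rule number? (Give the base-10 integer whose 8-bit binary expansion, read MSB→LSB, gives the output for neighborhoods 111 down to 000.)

177

  nb ###: next=#  (t=0,i=11, bit7=1)
  nb ##.: next=.  (t=0,i=12, bit6=0)
  nb #.#: next=#  (t=1,i=12, bit5=1)
  nb #..: next=#  (t=0,i=0, bit4=1)
  nb .##: next=.  (t=0,i=10, bit3=0)
  nb .#.: next=.  (t=0,i=2, bit2=0)
  nb ..#: next=.  (t=0,i=1, bit1=0)
  nb ...: next=#  (t=0,i=7, bit0=1)
  bits 10110001 = 177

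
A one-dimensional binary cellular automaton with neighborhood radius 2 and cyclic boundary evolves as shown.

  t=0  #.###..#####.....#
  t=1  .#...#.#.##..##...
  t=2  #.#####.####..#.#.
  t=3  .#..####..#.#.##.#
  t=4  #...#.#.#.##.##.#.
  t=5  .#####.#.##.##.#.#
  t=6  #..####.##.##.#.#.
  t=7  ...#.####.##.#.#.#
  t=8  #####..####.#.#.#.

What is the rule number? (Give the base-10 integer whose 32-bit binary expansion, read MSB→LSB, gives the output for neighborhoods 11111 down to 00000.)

3997375909

  ##### -> #   bit 31 = 1  t=0,i=9
  ####. -> #   bit 30 = 1  t=0,i=10
  ###.# -> #   bit 29 = 1  t=2,i=6
  ###.. -> .   bit 28 = 0  t=0,i=4
  ##.## -> #   bit 27 = 1  t=0,i=1
  ##.#. -> #   bit 26 = 1  t=3,i=16
  ##..# -> #   bit 25 = 1  t=0,i=5
  ##... -> .   bit 24 = 0  t=0,i=12
  #.### -> .   bit 23 = 0  t=0,i=2
  #.##. -> #   bit 22 = 1  t=1,i=9
  #.#.# -> .   bit 21 = 0  t=1,i=7
  #.#.. -> .   bit 20 = 0  t=3,i=1
  #..## -> .   bit 19 = 0  t=0,i=6
  #..#. -> .   bit 18 = 0  t=2,i=13
  #...# -> #   bit 17 = 1  t=1,i=3
  #.... -> #   bit 16 = 1  t=0,i=13
  .#### -> .   bit 15 = 0  t=0,i=8
  .###. -> .   bit 14 = 0  t=0,i=3
  .##.# -> .   bit 13 = 0  t=0,i=0
  .##.. -> #   bit 12 = 1  t=1,i=10
  .#.## -> #   bit 11 = 1  t=1,i=8
  .#.#. -> #   bit 10 = 1  t=1,i=6
  .#..# -> .   bit 9 = 0  t=3,i=2
  .#... -> #   bit 8 = 1  t=1,i=2
  ..### -> #   bit 7 = 1  t=0,i=7
  ..##. -> .   bit 6 = 0  t=0,i=17
  ..#.# -> #   bit 5 = 1  t=1,i=5
  ..#.. -> .   bit 4 = 0  t=1,i=1
  ...## -> .   bit 3 = 0  t=0,i=16
  ...#. -> #   bit 2 = 1  t=1,i=0
  ....# -> .   bit 1 = 0  t=0,i=15
  ..... -> #   bit 0 = 1  t=0,i=14
  bits 11101110010000110001110110100101 = 3997375909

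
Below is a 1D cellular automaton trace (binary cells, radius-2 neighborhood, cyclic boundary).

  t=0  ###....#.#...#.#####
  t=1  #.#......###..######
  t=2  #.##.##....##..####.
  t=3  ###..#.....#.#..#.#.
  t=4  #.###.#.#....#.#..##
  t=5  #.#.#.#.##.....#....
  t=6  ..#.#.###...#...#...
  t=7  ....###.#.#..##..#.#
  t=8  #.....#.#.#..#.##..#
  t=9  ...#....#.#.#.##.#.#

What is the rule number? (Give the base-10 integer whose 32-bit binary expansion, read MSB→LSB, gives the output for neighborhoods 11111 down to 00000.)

3002501441

  ##### -> #   bit 31 = 1  t=0,i=0
  ####. -> .   bit 30 = 0  t=0,i=1
  ###.# -> #   bit 29 = 1  t=1,i=0
  ###.. -> #   bit 28 = 1  t=0,i=2
  ##.## -> .   bit 27 = 0  t=2,i=4
  ##.#. -> .   bit 26 = 0  t=1,i=1
  ##..# -> #   bit 25 = 1  t=1,i=12
  ##... -> .   bit 24 = 0  t=0,i=3
  #.### -> #   bit 23 = 1  t=0,i=15
  #.##. -> #   bit 22 = 1  t=2,i=2
  #.#.# -> #   bit 21 = 1  t=2,i=0
  #.#.. -> #   bit 20 = 1  t=0,i=9
  #..## -> .   bit 19 = 0  t=1,i=13
  #..#. -> #   bit 18 = 1  t=3,i=4
  #...# -> #   bit 17 = 1  t=0,i=11
  #.... -> .   bit 16 = 0  t=0,i=4
  .#### -> #   bit 15 = 1  t=0,i=16
  .###. -> .   bit 14 = 0  t=1,i=10
  .##.# -> .   bit 13 = 0  t=2,i=3
  .##.. -> .   bit 12 = 0  t=2,i=6
  .#.## -> #   bit 11 = 1  t=0,i=14
  .#.#. -> .   bit 10 = 0  t=0,i=8
  .#..# -> .   bit 9 = 0  t=3,i=14
  .#... -> #   bit 8 = 1  t=0,i=10
  ..### -> .   bit 7 = 0  t=1,i=9
  ..##. -> #   bit 6 = 1  t=2,i=11
  ..#.# -> .   bit 5 = 0  t=0,i=7
  ..#.. -> .   bit 4 = 0  t=3,i=5
  ...## -> .   bit 3 = 0  t=1,i=8
  ...#. -> .   bit 2 = 0  t=0,i=6
  ....# -> .   bit 1 = 0  t=0,i=5
  ..... -> #   bit 0 = 1  t=1,i=5
  bits 10110010111101101000100101000001 = 3002501441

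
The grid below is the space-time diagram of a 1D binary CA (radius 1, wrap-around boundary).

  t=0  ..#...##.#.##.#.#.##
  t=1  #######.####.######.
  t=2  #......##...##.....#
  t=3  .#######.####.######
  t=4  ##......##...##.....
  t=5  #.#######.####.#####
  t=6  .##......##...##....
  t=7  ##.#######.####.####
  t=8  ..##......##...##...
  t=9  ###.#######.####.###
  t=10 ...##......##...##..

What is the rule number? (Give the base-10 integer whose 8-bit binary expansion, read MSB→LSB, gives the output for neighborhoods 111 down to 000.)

  ### -> .   bit 7 = 0  t=1,i=1
  ##. -> .   bit 6 = 0  t=0,i=7
  #.# -> #   bit 5 = 1  t=0,i=8
  #.. -> #   bit 4 = 1  t=0,i=0
  .## -> #   bit 3 = 1  t=0,i=6
  .#. -> #   bit 2 = 1  t=0,i=2
  ..# -> #   bit 1 = 1  t=0,i=1
  ... -> #   bit 0 = 1  t=0,i=4
  bits 00111111 = 63

63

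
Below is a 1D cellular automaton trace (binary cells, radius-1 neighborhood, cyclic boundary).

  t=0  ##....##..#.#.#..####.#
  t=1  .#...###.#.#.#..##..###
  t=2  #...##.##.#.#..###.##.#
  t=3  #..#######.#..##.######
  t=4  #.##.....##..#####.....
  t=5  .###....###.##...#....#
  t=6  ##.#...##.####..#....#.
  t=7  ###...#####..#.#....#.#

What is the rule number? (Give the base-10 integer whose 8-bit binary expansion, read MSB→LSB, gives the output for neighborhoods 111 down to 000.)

  [7] ### => .  t=0,i=0
  [6] ##. => #  t=0,i=1
  [5] #.# => #  t=0,i=11
  [4] #.. => .  t=0,i=2
  [3] .## => #  t=0,i=6
  [2] .#. => .  t=0,i=10
  [1] ..# => #  t=0,i=5
  [0] ... => .  t=0,i=3
  bits 01101010 = 106

106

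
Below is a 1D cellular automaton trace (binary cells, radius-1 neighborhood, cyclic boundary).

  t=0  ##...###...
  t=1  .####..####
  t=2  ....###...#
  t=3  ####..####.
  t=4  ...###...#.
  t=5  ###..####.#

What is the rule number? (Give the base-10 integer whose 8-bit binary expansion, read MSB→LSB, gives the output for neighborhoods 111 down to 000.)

  nb ###: next=.  (t=0,i=6, bit7=0)
  nb ##.: next=#  (t=0,i=1, bit6=1)
  nb #.#: next=.  (t=1,i=0, bit5=0)
  nb #..: next=#  (t=0,i=2, bit4=1)
  nb .##: next=.  (t=0,i=0, bit3=0)
  nb .#.: next=.  (t=2,i=10, bit2=0)
  nb ..#: next=#  (t=0,i=4, bit1=1)
  nb ...: next=#  (t=0,i=3, bit0=1)
  bits 01010011 = 83

83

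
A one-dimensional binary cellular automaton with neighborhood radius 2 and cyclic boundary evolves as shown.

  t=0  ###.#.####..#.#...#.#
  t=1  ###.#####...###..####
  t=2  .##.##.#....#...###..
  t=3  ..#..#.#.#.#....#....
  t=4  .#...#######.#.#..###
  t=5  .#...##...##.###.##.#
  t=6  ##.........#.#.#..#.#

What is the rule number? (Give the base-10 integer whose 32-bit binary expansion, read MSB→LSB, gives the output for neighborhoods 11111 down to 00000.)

  nb #####: next=.  (t=1,i=0, bit31=0)
  nb ####.: next=#  (t=0,i=1, bit30=1)
  nb ###.#: next=#  (t=0,i=2, bit29=1)
  nb ###..: next=.  (t=0,i=9, bit28=0)
  nb ##.##: next=.  (t=1,i=3, bit27=0)
  nb ##.#.: next=.  (t=0,i=3, bit26=0)
  nb ##..#: next=.  (t=0,i=10, bit25=0)
  nb ##...: next=.  (t=1,i=9, bit24=0)
  nb #.###: next=#  (t=0,i=6, bit23=1)
  nb #.##.: next=.  (t=2,i=4, bit22=0)
  nb #.#.#: next=#  (t=0,i=4, bit21=1)
  nb #.#..: next=#  (t=0,i=14, bit20=1)
  nb #..##: next=#  (t=1,i=16, bit19=1)
  nb #..#.: next=.  (t=0,i=11, bit18=0)
  nb #...#: next=.  (t=0,i=16, bit17=0)
  nb #....: next=#  (t=2,i=9, bit16=1)
  nb .####: next=#  (t=0,i=0, bit15=1)
  nb .###.: next=.  (t=1,i=13, bit14=0)
  nb .##.#: next=#  (t=2,i=2, bit13=1)
  nb .##..: next=.  (t=5,i=6, bit12=0)
  nb .#.##: next=#  (t=0,i=5, bit11=1)
  nb .#.#.: next=#  (t=0,i=13, bit10=1)
  nb .#..#: next=.  (t=3,i=3, bit9=0)
  nb .#...: next=.  (t=0,i=15, bit8=0)
  nb ..###: next=#  (t=1,i=12, bit7=1)
  nb ..##.: next=.  (t=2,i=1, bit6=0)
  nb ..#.#: next=#  (t=0,i=12, bit5=1)
  nb ..#..: next=.  (t=2,i=12, bit4=0)
  nb ...##: next=.  (t=1,i=11, bit3=0)
  nb ...#.: next=#  (t=0,i=17, bit2=1)
  nb ....#: next=.  (t=2,i=10, bit1=0)
  nb .....: next=#  (t=3,i=19, bit0=1)
  bits 01100000101110011010110010100101 = 1622781093

1622781093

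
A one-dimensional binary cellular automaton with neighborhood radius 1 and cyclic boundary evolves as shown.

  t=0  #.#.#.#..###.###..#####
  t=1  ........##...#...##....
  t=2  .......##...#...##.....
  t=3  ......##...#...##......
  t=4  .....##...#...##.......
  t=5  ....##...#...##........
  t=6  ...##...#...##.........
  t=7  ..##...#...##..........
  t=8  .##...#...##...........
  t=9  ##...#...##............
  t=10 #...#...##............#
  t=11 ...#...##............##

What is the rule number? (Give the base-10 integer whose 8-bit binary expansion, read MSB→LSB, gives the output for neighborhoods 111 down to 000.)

10

  ### -> .   bit 7 = 0  t=0,i=10
  ##. -> .   bit 6 = 0  t=0,i=0
  #.# -> .   bit 5 = 0  t=0,i=1
  #.. -> .   bit 4 = 0  t=0,i=7
  .## -> #   bit 3 = 1  t=0,i=9
  .#. -> .   bit 2 = 0  t=0,i=2
  ..# -> #   bit 1 = 1  t=0,i=8
  ... -> .   bit 0 = 0  t=1,i=0
  bits 00001010 = 10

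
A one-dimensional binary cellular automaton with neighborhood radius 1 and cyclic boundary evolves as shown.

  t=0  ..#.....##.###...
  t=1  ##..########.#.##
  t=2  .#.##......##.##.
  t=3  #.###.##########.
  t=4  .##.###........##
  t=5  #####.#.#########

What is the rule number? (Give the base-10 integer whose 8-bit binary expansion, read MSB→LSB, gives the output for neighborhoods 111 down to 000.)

107

  ### -> .   bit 7 = 0  t=0,i=12
  ##. -> #   bit 6 = 1  t=0,i=9
  #.# -> #   bit 5 = 1  t=0,i=10
  #.. -> .   bit 4 = 0  t=0,i=3
  .## -> #   bit 3 = 1  t=0,i=8
  .#. -> .   bit 2 = 0  t=0,i=2
  ..# -> #   bit 1 = 1  t=0,i=1
  ... -> #   bit 0 = 1  t=0,i=0
  bits 01101011 = 107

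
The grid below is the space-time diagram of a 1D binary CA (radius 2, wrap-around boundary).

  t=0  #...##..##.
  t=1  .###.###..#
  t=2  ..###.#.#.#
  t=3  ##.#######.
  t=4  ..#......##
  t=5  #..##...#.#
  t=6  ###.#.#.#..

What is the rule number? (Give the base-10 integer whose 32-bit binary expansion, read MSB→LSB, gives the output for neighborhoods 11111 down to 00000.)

  nb #####: next=.  (t=3,i=5, bit31=0)
  nb ####.: next=.  (t=3,i=8, bit30=0)
  nb ###.#: next=#  (t=1,i=3, bit29=1)
  nb ###..: next=.  (t=1,i=7, bit28=0)
  nb ##.##: next=#  (t=1,i=4, bit27=1)
  nb ##.#.: next=#  (t=0,i=10, bit26=1)
  nb ##..#: next=#  (t=0,i=6, bit25=1)
  nb ##...: next=.  (t=5,i=5, bit24=0)
  nb #.###: next=.  (t=1,i=1, bit23=0)
  nb #.##.: next=.  (t=3,i=0, bit22=0)
  nb #.#.#: next=#  (t=2,i=6, bit21=1)
  nb #.#..: next=.  (t=0,i=0, bit20=0)
  nb #..##: next=#  (t=0,i=7, bit19=1)
  nb #..#.: next=.  (t=1,i=9, bit18=0)
  nb #...#: next=#  (t=0,i=2, bit17=1)
  nb #....: next=#  (t=4,i=4, bit16=1)
  nb .####: next=.  (t=3,i=4, bit15=0)
  nb .###.: next=#  (t=1,i=2, bit14=1)
  nb .##.#: next=.  (t=0,i=9, bit13=0)
  nb .##..: next=#  (t=0,i=5, bit12=1)
  nb .#.##: next=.  (t=1,i=0, bit11=0)
  nb .#.#.: next=#  (t=2,i=7, bit10=1)
  nb .#..#: next=#  (t=2,i=0, bit9=1)
  nb .#...: next=#  (t=0,i=1, bit8=1)
  nb ..###: next=.  (t=2,i=2, bit7=0)
  nb ..##.: next=.  (t=0,i=4, bit6=0)
  nb ..#.#: next=#  (t=1,i=10, bit5=1)
  nb ..#..: next=.  (t=4,i=2, bit4=0)
  nb ...##: next=#  (t=0,i=3, bit3=1)
  nb ...#.: next=.  (t=5,i=7, bit2=0)
  nb ....#: next=.  (t=4,i=7, bit1=0)
  nb .....: next=.  (t=4,i=5, bit0=0)
  bits 00101110001010110101011100101000 = 774592296

774592296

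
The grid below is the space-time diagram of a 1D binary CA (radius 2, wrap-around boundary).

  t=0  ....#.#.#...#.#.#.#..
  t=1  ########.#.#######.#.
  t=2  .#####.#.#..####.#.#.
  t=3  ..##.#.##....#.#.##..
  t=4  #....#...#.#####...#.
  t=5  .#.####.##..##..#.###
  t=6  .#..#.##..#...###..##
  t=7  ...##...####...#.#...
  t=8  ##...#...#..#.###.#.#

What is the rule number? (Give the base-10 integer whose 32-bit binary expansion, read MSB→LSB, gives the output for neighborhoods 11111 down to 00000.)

2871313719

  [31] ##### => #  t=1,i=2
  [30] ####. => .  t=1,i=6
  [29] ###.# => #  t=1,i=7
  [28] ###.. => .  t=4,i=15
  [27] ##.## => #  t=5,i=7
  [26] ##.#. => .  t=1,i=8
  [25] ##..# => #  t=5,i=10
  [24] ##... => #  t=3,i=9
  [23] #.### => .  t=1,i=0
  [22] #.##. => .  t=3,i=7
  [21] #.#.# => #  t=0,i=6
  [20] #.#.. => .  t=0,i=8
  [19] #..## => .  t=2,i=0
  [18] #..#. => #  t=5,i=15
  [17] #...# => .  t=0,i=10
  [16] #.... => .  t=0,i=20
  [15] .#### => #  t=1,i=1
  [14] .###. => #  t=5,i=19
  [13] .##.# => .  t=3,i=3
  [12] .##.. => .  t=3,i=8
  [11] .#.## => .  t=1,i=10
  [10] .#.#. => #  t=0,i=5
  [9] .#..# => .  t=2,i=10
  [8] .#... => #  t=0,i=9
  [7] ..### => .  t=2,i=1
  [6] ..##. => .  t=3,i=2
  [5] ..#.# => #  t=0,i=4
  [4] ..#.. => #  t=4,i=5
  [3] ...## => .  t=3,i=1
  [2] ...#. => #  t=0,i=3
  [1] ....# => #  t=0,i=2
  [0] ..... => #  t=0,i=0
  bits 10101011001001001100010100110111 = 2871313719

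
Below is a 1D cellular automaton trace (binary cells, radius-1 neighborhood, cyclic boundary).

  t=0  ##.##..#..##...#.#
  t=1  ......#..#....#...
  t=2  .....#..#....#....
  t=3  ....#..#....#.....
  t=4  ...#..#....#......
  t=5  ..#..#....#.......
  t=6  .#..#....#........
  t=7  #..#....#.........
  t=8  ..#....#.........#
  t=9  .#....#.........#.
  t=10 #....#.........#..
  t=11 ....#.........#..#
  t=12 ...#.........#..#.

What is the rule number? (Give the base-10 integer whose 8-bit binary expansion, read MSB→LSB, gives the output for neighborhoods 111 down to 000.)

2

  ### -> .   bit 7 = 0  t=0,i=0
  ##. -> .   bit 6 = 0  t=0,i=1
  #.# -> .   bit 5 = 0  t=0,i=2
  #.. -> .   bit 4 = 0  t=0,i=5
  .## -> .   bit 3 = 0  t=0,i=3
  .#. -> .   bit 2 = 0  t=0,i=7
  ..# -> #   bit 1 = 1  t=0,i=6
  ... -> .   bit 0 = 0  t=0,i=13
  bits 00000010 = 2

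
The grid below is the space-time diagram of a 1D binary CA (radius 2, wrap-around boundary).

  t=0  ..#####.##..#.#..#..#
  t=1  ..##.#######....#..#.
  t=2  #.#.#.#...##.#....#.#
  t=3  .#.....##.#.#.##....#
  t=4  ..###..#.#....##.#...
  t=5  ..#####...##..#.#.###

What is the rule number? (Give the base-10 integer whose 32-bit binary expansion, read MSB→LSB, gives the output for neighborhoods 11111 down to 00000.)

  #####|.  b31=0 t=0,i=4
  ####.|#  b30=1 t=0,i=5
  ###.#|#  b29=1 t=0,i=6
  ###..|#  b28=1 t=1,i=11
  ##.##|#  b27=1 t=0,i=7
  ##.#.|#  b26=1 t=2,i=1
  ##..#|#  b25=1 t=0,i=10
  ##...|.  b24=0 t=1,i=12
  #.###|.  b23=0 t=1,i=5
  #.##.|#  b22=1 t=0,i=8
  #.#.#|.  b21=0 t=2,i=2
  #.#..|.  b20=0 t=0,i=14
  #..##|.  b19=0 t=0,i=1
  #..#.|#  b18=1 t=0,i=11
  #...#|#  b17=1 t=1,i=0
  #....|#  b16=1 t=1,i=13
  .####|#  b15=1 t=0,i=3
  .###.|#  b14=1 t=4,i=3
  .##.#|.  b13=0 t=1,i=3
  .##..|#  b12=1 t=0,i=9
  .#.##|.  b11=0 t=2,i=19
  .#.#.|.  b10=0 t=0,i=13
  .#..#|.  b9=0 t=0,i=0
  .#...|#  b8=1 t=1,i=20
  ..###|#  b7=1 t=0,i=2
  ..##.|#  b6=1 t=1,i=2
  ..#.#|.  b5=0 t=0,i=12
  ..#..|.  b4=0 t=0,i=17
  ...##|.  b3=0 t=1,i=1
  ...#.|.  b2=0 t=1,i=15
  ....#|.  b1=0 t=1,i=14
  .....|#  b0=1 t=3,i=4
  bits 01111110010001111101000111000001 = 2118635969

2118635969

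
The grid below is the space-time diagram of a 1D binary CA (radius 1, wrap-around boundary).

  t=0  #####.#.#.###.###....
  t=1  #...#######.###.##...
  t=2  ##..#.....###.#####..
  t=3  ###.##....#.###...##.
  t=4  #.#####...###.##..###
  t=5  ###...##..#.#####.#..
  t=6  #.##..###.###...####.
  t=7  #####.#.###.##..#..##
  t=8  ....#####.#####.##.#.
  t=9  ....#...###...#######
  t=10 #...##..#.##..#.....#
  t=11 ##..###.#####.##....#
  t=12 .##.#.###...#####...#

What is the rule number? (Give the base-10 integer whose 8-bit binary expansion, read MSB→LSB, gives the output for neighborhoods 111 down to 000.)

  nb ###: next=.  (t=0,i=1, bit7=0)
  nb ##.: next=#  (t=0,i=4, bit6=1)
  nb #.#: next=#  (t=0,i=5, bit5=1)
  nb #..: next=#  (t=0,i=17, bit4=1)
  nb .##: next=#  (t=0,i=0, bit3=1)
  nb .#.: next=#  (t=0,i=6, bit2=1)
  nb ..#: next=.  (t=0,i=20, bit1=0)
  nb ...: next=.  (t=0,i=18, bit0=0)
  bits 01111100 = 124

124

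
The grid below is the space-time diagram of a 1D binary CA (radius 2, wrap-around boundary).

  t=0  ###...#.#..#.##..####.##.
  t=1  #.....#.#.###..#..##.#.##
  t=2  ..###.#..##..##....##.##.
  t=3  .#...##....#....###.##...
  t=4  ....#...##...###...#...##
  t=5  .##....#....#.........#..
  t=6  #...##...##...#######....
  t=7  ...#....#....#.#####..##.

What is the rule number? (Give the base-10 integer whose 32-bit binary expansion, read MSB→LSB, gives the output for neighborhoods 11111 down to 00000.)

  ##### -> #   bit 31 = 1  t=6,i=16
  ####. -> #   bit 30 = 1  t=0,i=19
  ###.# -> .   bit 29 = 0  t=0,i=20
  ###.. -> .   bit 28 = 0  t=0,i=2
  ##.## -> #   bit 27 = 1  t=0,i=21
  ##.#. -> #   bit 26 = 1  t=1,i=20
  ##..# -> #   bit 25 = 1  t=0,i=15
  ##... -> .   bit 24 = 0  t=0,i=3
  #.### -> #   bit 23 = 1  t=0,i=0
  #.##. -> .   bit 22 = 0  t=0,i=13
  #.#.# -> .   bit 21 = 0  t=1,i=8
  #.#.. -> #   bit 20 = 1  t=0,i=8
  #..## -> .   bit 19 = 0  t=0,i=16
  #..#. -> #   bit 18 = 1  t=0,i=10
  #...# -> .   bit 17 = 0  t=0,i=4
  #.... -> #   bit 16 = 1  t=1,i=2
  .#### -> #   bit 15 = 1  t=0,i=18
  .###. -> .   bit 14 = 0  t=0,i=1
  .##.# -> #   bit 13 = 1  t=0,i=23
  .##.. -> .   bit 12 = 0  t=0,i=14
  .#.## -> #   bit 11 = 1  t=0,i=12
  .#.#. -> .   bit 10 = 0  t=0,i=7
  .#..# -> .   bit 9 = 0  t=0,i=9
  .#... -> .   bit 8 = 0  t=3,i=2
  ..### -> .   bit 7 = 0  t=0,i=17
  ..##. -> .   bit 6 = 0  t=1,i=18
  ..#.# -> #   bit 5 = 1  t=0,i=6
  ..#.. -> .   bit 4 = 0  t=1,i=15
  ...## -> #   bit 3 = 1  t=2,i=1
  ...#. -> .   bit 2 = 0  t=0,i=5
  ....# -> #   bit 1 = 1  t=1,i=4
  ..... -> #   bit 0 = 1  t=1,i=3
  bits 11001110100101011010100000101011 = 3465914411

3465914411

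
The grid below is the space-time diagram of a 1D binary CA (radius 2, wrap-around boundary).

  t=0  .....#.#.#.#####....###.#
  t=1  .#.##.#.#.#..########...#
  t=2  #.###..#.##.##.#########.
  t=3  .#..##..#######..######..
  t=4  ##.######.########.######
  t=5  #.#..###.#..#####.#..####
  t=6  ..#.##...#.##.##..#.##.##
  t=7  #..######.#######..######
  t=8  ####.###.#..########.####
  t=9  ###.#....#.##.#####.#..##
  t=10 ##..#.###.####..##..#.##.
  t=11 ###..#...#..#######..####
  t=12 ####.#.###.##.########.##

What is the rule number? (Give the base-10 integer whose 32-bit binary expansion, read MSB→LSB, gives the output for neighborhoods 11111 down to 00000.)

3680189662

  [31] ##### => #  t=0,i=13
  [30] ####. => #  t=0,i=14
  [29] ###.# => .  t=0,i=22
  [28] ###.. => #  t=0,i=15
  [27] ##.## => #  t=2,i=11
  [26] ##.#. => .  t=0,i=23
  [25] ##..# => #  t=2,i=5
  [24] ##... => #  t=0,i=16
  [23] #.### => .  t=0,i=11
  [22] #.##. => #  t=1,i=3
  [21] #.#.# => .  t=0,i=7
  [20] #.#.. => #  t=0,i=24
  [19] #..## => #  t=1,i=12
  [18] #..#. => .  t=2,i=6
  [17] #...# => #  t=1,i=22
  [16] #.... => #  t=0,i=1
  [15] .#### => .  t=0,i=12
  [14] .###. => .  t=0,i=21
  [13] .##.# => #  t=1,i=4
  [12] .##.. => #  t=3,i=5
  [11] .#.## => #  t=0,i=10
  [10] .#.#. => #  t=0,i=6
  [9] .#..# => .  t=1,i=11
  [8] .#... => .  t=0,i=0
  [7] ..### => #  t=0,i=20
  [6] ..##. => #  t=3,i=4
  [5] ..#.# => .  t=0,i=5
  [4] ..#.. => #  t=3,i=1
  [3] ...## => #  t=0,i=19
  [2] ...#. => #  t=0,i=4
  [1] ....# => #  t=0,i=3
  [0] ..... => .  t=0,i=2
  bits 11011011010110110011110011011110 = 3680189662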